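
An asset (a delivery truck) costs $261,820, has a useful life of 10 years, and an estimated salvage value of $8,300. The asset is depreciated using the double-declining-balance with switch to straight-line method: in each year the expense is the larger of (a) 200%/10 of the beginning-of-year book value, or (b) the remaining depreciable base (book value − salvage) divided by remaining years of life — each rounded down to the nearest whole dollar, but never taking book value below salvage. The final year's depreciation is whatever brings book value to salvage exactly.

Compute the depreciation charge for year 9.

Depreciable base = $261,820 − $8,300 = $253,520.
Year 1: DB = ⌊$261,820 × 200%/10⌋ = $52,364; SL = ⌊$253,520/10⌋ = $25,352 → take DB $52,364. Book value $209,456.
Year 2: DB = ⌊$209,456 × 200%/10⌋ = $41,891; SL = ⌊$201,156/9⌋ = $22,350 → take DB $41,891. Book value $167,565.
Year 3: DB = ⌊$167,565 × 200%/10⌋ = $33,513; SL = ⌊$159,265/8⌋ = $19,908 → take DB $33,513. Book value $134,052.
Year 4: DB = ⌊$134,052 × 200%/10⌋ = $26,810; SL = ⌊$125,752/7⌋ = $17,964 → take DB $26,810. Book value $107,242.
Year 5: DB = ⌊$107,242 × 200%/10⌋ = $21,448; SL = ⌊$98,942/6⌋ = $16,490 → take DB $21,448. Book value $85,794.
Year 6: DB = ⌊$85,794 × 200%/10⌋ = $17,158; SL = ⌊$77,494/5⌋ = $15,498 → take DB $17,158. Book value $68,636.
Year 7: DB = ⌊$68,636 × 200%/10⌋ = $13,727; SL = ⌊$60,336/4⌋ = $15,084 → take SL $15,084. Book value $53,552.
Year 8: DB = ⌊$53,552 × 200%/10⌋ = $10,710; SL = ⌊$45,252/3⌋ = $15,084 → take SL $15,084. Book value $38,468.
Year 9: DB = ⌊$38,468 × 200%/10⌋ = $7,693; SL = ⌊$30,168/2⌋ = $15,084 → take SL $15,084. Book value $23,384.

$15,084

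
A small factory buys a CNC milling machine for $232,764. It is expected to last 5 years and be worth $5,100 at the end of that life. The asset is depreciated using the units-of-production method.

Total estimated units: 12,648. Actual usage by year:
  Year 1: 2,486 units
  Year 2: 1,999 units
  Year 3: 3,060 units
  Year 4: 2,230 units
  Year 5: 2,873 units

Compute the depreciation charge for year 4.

$40,140

Depreciable base = $232,764 − $5,100 = $227,664.
Rate = $227,664 / 12,648 units = $18 per unit.
Year 1: 2,486 × $18 = $44,748. Book value $188,016.
Year 2: 1,999 × $18 = $35,982. Book value $152,034.
Year 3: 3,060 × $18 = $55,080. Book value $96,954.
Year 4: 2,230 × $18 = $40,140. Book value $56,814.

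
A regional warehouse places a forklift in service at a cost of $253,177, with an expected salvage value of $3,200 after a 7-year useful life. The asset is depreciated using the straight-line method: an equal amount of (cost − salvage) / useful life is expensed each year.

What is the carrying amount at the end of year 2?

$181,755

Depreciable base = $253,177 − $3,200 = $249,977.
Annual expense = $249,977 / 7 = $35,711.
End of year 1: book value $217,466.
End of year 2: book value $181,755.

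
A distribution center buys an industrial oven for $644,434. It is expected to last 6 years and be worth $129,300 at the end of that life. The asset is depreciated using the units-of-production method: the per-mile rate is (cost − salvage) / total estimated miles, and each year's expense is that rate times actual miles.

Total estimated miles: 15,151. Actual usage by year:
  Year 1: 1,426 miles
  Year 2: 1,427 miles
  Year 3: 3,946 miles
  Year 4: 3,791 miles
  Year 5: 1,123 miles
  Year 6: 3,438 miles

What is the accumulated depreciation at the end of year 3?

$231,166

Depreciable base = $644,434 − $129,300 = $515,134.
Rate = $515,134 / 15,151 miles = $34 per mile.
Year 1: 1,426 × $34 = $48,484. Book value $595,950.
Year 2: 1,427 × $34 = $48,518. Book value $547,432.
Year 3: 3,946 × $34 = $134,164. Book value $413,268.
Accumulated through year 3 = $644,434 − $413,268 = $231,166.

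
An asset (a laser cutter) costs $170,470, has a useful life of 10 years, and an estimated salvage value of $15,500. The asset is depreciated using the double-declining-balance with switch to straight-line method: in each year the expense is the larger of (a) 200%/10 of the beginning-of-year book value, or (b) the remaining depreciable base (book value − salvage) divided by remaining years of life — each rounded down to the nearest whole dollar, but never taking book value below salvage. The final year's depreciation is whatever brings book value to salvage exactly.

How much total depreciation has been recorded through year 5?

Depreciable base = $170,470 − $15,500 = $154,970.
Year 1: DB = ⌊$170,470 × 200%/10⌋ = $34,094; SL = ⌊$154,970/10⌋ = $15,497 → take DB $34,094. Book value $136,376.
Year 2: DB = ⌊$136,376 × 200%/10⌋ = $27,275; SL = ⌊$120,876/9⌋ = $13,430 → take DB $27,275. Book value $109,101.
Year 3: DB = ⌊$109,101 × 200%/10⌋ = $21,820; SL = ⌊$93,601/8⌋ = $11,700 → take DB $21,820. Book value $87,281.
Year 4: DB = ⌊$87,281 × 200%/10⌋ = $17,456; SL = ⌊$71,781/7⌋ = $10,254 → take DB $17,456. Book value $69,825.
Year 5: DB = ⌊$69,825 × 200%/10⌋ = $13,965; SL = ⌊$54,325/6⌋ = $9,054 → take DB $13,965. Book value $55,860.
Accumulated through year 5 = $170,470 − $55,860 = $114,610.

$114,610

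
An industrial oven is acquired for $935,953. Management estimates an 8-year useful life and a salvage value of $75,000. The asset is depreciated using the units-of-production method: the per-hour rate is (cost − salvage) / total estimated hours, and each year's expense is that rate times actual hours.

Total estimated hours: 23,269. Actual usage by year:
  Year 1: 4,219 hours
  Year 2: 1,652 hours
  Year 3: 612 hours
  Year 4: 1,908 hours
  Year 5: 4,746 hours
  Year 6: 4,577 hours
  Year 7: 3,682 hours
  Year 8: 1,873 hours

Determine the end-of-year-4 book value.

Depreciable base = $935,953 − $75,000 = $860,953.
Rate = $860,953 / 23,269 hours = $37 per hour.
Year 1: 4,219 × $37 = $156,103. Book value $779,850.
Year 2: 1,652 × $37 = $61,124. Book value $718,726.
Year 3: 612 × $37 = $22,644. Book value $696,082.
Year 4: 1,908 × $37 = $70,596. Book value $625,486.

$625,486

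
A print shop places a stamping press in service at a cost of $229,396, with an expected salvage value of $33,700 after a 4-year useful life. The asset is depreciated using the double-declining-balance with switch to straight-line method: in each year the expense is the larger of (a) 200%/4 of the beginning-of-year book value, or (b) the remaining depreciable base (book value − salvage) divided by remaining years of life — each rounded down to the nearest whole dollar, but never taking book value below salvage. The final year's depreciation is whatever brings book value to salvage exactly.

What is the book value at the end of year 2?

Depreciable base = $229,396 − $33,700 = $195,696.
Year 1: DB = ⌊$229,396 × 200%/4⌋ = $114,698; SL = ⌊$195,696/4⌋ = $48,924 → take DB $114,698. Book value $114,698.
Year 2: DB = ⌊$114,698 × 200%/4⌋ = $57,349; SL = ⌊$80,998/3⌋ = $26,999 → take DB $57,349. Book value $57,349.

$57,349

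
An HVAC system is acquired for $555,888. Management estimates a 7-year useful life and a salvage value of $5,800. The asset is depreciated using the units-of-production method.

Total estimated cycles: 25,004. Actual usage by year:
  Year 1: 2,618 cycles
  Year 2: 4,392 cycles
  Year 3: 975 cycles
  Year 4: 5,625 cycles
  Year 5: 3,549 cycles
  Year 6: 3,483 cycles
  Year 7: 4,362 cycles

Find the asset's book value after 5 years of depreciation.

Depreciable base = $555,888 − $5,800 = $550,088.
Rate = $550,088 / 25,004 cycles = $22 per cycle.
Year 1: 2,618 × $22 = $57,596. Book value $498,292.
Year 2: 4,392 × $22 = $96,624. Book value $401,668.
Year 3: 975 × $22 = $21,450. Book value $380,218.
Year 4: 5,625 × $22 = $123,750. Book value $256,468.
Year 5: 3,549 × $22 = $78,078. Book value $178,390.

$178,390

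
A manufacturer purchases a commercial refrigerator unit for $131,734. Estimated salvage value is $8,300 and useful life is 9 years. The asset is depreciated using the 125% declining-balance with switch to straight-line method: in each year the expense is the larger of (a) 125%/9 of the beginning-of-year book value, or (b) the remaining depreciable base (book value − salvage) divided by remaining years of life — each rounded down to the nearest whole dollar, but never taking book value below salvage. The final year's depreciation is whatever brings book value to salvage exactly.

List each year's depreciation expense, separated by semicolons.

$18,296; $15,755; $13,567; $12,636; $12,636; $12,636; $12,636; $12,636; $12,636

Depreciable base = $131,734 − $8,300 = $123,434.
Year 1: DB = ⌊$131,734 × 125%/9⌋ = $18,296; SL = ⌊$123,434/9⌋ = $13,714 → take DB $18,296. Book value $113,438.
Year 2: DB = ⌊$113,438 × 125%/9⌋ = $15,755; SL = ⌊$105,138/8⌋ = $13,142 → take DB $15,755. Book value $97,683.
Year 3: DB = ⌊$97,683 × 125%/9⌋ = $13,567; SL = ⌊$89,383/7⌋ = $12,769 → take DB $13,567. Book value $84,116.
Year 4: DB = ⌊$84,116 × 125%/9⌋ = $11,682; SL = ⌊$75,816/6⌋ = $12,636 → take SL $12,636. Book value $71,480.
Year 5: DB = ⌊$71,480 × 125%/9⌋ = $9,927; SL = ⌊$63,180/5⌋ = $12,636 → take SL $12,636. Book value $58,844.
Year 6: DB = ⌊$58,844 × 125%/9⌋ = $8,172; SL = ⌊$50,544/4⌋ = $12,636 → take SL $12,636. Book value $46,208.
Year 7: DB = ⌊$46,208 × 125%/9⌋ = $6,417; SL = ⌊$37,908/3⌋ = $12,636 → take SL $12,636. Book value $33,572.
Year 8: DB = ⌊$33,572 × 125%/9⌋ = $4,662; SL = ⌊$25,272/2⌋ = $12,636 → take SL $12,636. Book value $20,936.
Year 9 (final): $20,936 − $8,300 = $12,636. Book value $8,300.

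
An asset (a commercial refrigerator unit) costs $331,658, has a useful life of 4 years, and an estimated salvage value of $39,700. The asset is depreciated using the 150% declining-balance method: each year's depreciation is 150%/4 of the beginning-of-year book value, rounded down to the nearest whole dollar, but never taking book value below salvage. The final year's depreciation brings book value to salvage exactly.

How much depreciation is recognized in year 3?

$48,583

Depreciable base = $331,658 − $39,700 = $291,958.
Year 1: ⌊$331,658 × 150%/4⌋ = $124,371. Book value $207,287.
Year 2: ⌊$207,287 × 150%/4⌋ = $77,732. Book value $129,555.
Year 3: ⌊$129,555 × 150%/4⌋ = $48,583. Book value $80,972.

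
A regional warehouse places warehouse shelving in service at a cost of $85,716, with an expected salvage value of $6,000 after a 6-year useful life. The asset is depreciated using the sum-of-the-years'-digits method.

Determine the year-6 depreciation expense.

$3,796

Depreciable base = $85,716 − $6,000 = $79,716.
Sum of the years' digits = 6+5+4+3+2+1 = 21.
Year 1: $79,716 × 6/21 = $22,776. Book value $62,940.
Year 2: $79,716 × 5/21 = $18,980. Book value $43,960.
Year 3: $79,716 × 4/21 = $15,184. Book value $28,776.
Year 4: $79,716 × 3/21 = $11,388. Book value $17,388.
Year 5: $79,716 × 2/21 = $7,592. Book value $9,796.
Year 6: $79,716 × 1/21 = $3,796. Book value $6,000.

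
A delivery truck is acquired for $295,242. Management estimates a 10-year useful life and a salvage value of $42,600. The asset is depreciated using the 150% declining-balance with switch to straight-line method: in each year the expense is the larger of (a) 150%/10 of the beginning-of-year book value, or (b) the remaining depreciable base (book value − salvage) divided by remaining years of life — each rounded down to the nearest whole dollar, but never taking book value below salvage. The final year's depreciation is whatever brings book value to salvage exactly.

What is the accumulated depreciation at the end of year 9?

$235,454

Depreciable base = $295,242 − $42,600 = $252,642.
Year 1: DB = ⌊$295,242 × 150%/10⌋ = $44,286; SL = ⌊$252,642/10⌋ = $25,264 → take DB $44,286. Book value $250,956.
Year 2: DB = ⌊$250,956 × 150%/10⌋ = $37,643; SL = ⌊$208,356/9⌋ = $23,150 → take DB $37,643. Book value $213,313.
Year 3: DB = ⌊$213,313 × 150%/10⌋ = $31,996; SL = ⌊$170,713/8⌋ = $21,339 → take DB $31,996. Book value $181,317.
Year 4: DB = ⌊$181,317 × 150%/10⌋ = $27,197; SL = ⌊$138,717/7⌋ = $19,816 → take DB $27,197. Book value $154,120.
Year 5: DB = ⌊$154,120 × 150%/10⌋ = $23,118; SL = ⌊$111,520/6⌋ = $18,586 → take DB $23,118. Book value $131,002.
Year 6: DB = ⌊$131,002 × 150%/10⌋ = $19,650; SL = ⌊$88,402/5⌋ = $17,680 → take DB $19,650. Book value $111,352.
Year 7: DB = ⌊$111,352 × 150%/10⌋ = $16,702; SL = ⌊$68,752/4⌋ = $17,188 → take SL $17,188. Book value $94,164.
Year 8: DB = ⌊$94,164 × 150%/10⌋ = $14,124; SL = ⌊$51,564/3⌋ = $17,188 → take SL $17,188. Book value $76,976.
Year 9: DB = ⌊$76,976 × 150%/10⌋ = $11,546; SL = ⌊$34,376/2⌋ = $17,188 → take SL $17,188. Book value $59,788.
Accumulated through year 9 = $295,242 − $59,788 = $235,454.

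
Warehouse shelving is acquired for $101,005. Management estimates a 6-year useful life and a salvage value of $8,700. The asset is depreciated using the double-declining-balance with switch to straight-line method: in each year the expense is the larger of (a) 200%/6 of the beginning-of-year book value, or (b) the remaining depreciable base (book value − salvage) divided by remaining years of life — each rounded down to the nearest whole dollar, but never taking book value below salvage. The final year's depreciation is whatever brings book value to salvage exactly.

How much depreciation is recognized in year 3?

$14,964

Depreciable base = $101,005 − $8,700 = $92,305.
Year 1: DB = ⌊$101,005 × 200%/6⌋ = $33,668; SL = ⌊$92,305/6⌋ = $15,384 → take DB $33,668. Book value $67,337.
Year 2: DB = ⌊$67,337 × 200%/6⌋ = $22,445; SL = ⌊$58,637/5⌋ = $11,727 → take DB $22,445. Book value $44,892.
Year 3: DB = ⌊$44,892 × 200%/6⌋ = $14,964; SL = ⌊$36,192/4⌋ = $9,048 → take DB $14,964. Book value $29,928.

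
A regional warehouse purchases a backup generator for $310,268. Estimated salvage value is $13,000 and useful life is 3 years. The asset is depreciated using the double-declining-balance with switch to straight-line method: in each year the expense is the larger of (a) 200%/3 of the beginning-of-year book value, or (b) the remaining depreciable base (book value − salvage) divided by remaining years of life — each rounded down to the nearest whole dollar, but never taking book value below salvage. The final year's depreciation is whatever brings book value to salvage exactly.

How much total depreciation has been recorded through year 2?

Depreciable base = $310,268 − $13,000 = $297,268.
Year 1: DB = ⌊$310,268 × 200%/3⌋ = $206,845; SL = ⌊$297,268/3⌋ = $99,089 → take DB $206,845. Book value $103,423.
Year 2: DB = ⌊$103,423 × 200%/3⌋ = $68,948; SL = ⌊$90,423/2⌋ = $45,211 → take DB $68,948. Book value $34,475.
Accumulated through year 2 = $310,268 − $34,475 = $275,793.

$275,793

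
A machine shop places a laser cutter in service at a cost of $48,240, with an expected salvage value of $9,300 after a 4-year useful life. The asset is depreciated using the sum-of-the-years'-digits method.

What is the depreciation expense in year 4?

Depreciable base = $48,240 − $9,300 = $38,940.
Sum of the years' digits = 4+3+2+1 = 10.
Year 1: $38,940 × 4/10 = $15,576. Book value $32,664.
Year 2: $38,940 × 3/10 = $11,682. Book value $20,982.
Year 3: $38,940 × 2/10 = $7,788. Book value $13,194.
Year 4: $38,940 × 1/10 = $3,894. Book value $9,300.

$3,894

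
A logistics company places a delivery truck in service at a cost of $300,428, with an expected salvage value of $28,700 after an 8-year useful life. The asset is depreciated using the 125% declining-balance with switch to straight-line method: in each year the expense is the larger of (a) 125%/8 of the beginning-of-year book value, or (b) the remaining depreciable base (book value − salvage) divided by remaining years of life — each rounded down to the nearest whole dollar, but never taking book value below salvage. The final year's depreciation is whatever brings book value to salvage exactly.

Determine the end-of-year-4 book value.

$150,110

Depreciable base = $300,428 − $28,700 = $271,728.
Year 1: DB = ⌊$300,428 × 125%/8⌋ = $46,941; SL = ⌊$271,728/8⌋ = $33,966 → take DB $46,941. Book value $253,487.
Year 2: DB = ⌊$253,487 × 125%/8⌋ = $39,607; SL = ⌊$224,787/7⌋ = $32,112 → take DB $39,607. Book value $213,880.
Year 3: DB = ⌊$213,880 × 125%/8⌋ = $33,418; SL = ⌊$185,180/6⌋ = $30,863 → take DB $33,418. Book value $180,462.
Year 4: DB = ⌊$180,462 × 125%/8⌋ = $28,197; SL = ⌊$151,762/5⌋ = $30,352 → take SL $30,352. Book value $150,110.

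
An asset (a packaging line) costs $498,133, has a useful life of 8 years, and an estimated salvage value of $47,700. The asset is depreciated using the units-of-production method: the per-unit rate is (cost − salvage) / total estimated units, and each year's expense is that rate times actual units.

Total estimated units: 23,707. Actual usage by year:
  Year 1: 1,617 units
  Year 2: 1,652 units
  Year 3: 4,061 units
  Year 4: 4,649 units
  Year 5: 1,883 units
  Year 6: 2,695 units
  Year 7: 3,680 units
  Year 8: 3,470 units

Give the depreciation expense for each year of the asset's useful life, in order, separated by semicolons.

$30,723; $31,388; $77,159; $88,331; $35,777; $51,205; $69,920; $65,930

Depreciable base = $498,133 − $47,700 = $450,433.
Rate = $450,433 / 23,707 units = $19 per unit.
Year 1: 1,617 × $19 = $30,723. Book value $467,410.
Year 2: 1,652 × $19 = $31,388. Book value $436,022.
Year 3: 4,061 × $19 = $77,159. Book value $358,863.
Year 4: 4,649 × $19 = $88,331. Book value $270,532.
Year 5: 1,883 × $19 = $35,777. Book value $234,755.
Year 6: 2,695 × $19 = $51,205. Book value $183,550.
Year 7: 3,680 × $19 = $69,920. Book value $113,630.
Year 8: 3,470 × $19 = $65,930. Book value $47,700.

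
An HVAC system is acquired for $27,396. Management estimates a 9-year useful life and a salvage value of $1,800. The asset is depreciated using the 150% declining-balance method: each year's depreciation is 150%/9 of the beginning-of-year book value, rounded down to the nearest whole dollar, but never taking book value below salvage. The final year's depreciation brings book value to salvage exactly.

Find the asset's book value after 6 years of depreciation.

$9,176

Depreciable base = $27,396 − $1,800 = $25,596.
Year 1: ⌊$27,396 × 150%/9⌋ = $4,566. Book value $22,830.
Year 2: ⌊$22,830 × 150%/9⌋ = $3,805. Book value $19,025.
Year 3: ⌊$19,025 × 150%/9⌋ = $3,170. Book value $15,855.
Year 4: ⌊$15,855 × 150%/9⌋ = $2,642. Book value $13,213.
Year 5: ⌊$13,213 × 150%/9⌋ = $2,202. Book value $11,011.
Year 6: ⌊$11,011 × 150%/9⌋ = $1,835. Book value $9,176.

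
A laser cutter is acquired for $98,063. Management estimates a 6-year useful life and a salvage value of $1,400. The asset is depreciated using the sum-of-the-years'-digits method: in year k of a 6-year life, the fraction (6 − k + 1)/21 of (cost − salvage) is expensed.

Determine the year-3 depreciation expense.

Depreciable base = $98,063 − $1,400 = $96,663.
Sum of the years' digits = 6+5+4+3+2+1 = 21.
Year 1: $96,663 × 6/21 = $27,618. Book value $70,445.
Year 2: $96,663 × 5/21 = $23,015. Book value $47,430.
Year 3: $96,663 × 4/21 = $18,412. Book value $29,018.

$18,412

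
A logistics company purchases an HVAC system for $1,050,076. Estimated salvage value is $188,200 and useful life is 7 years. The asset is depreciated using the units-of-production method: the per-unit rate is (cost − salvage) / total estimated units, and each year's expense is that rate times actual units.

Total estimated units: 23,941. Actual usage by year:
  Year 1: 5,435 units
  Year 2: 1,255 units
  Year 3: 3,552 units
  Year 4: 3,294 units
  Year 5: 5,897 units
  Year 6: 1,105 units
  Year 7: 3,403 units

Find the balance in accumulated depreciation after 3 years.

Depreciable base = $1,050,076 − $188,200 = $861,876.
Rate = $861,876 / 23,941 units = $36 per unit.
Year 1: 5,435 × $36 = $195,660. Book value $854,416.
Year 2: 1,255 × $36 = $45,180. Book value $809,236.
Year 3: 3,552 × $36 = $127,872. Book value $681,364.
Accumulated through year 3 = $1,050,076 − $681,364 = $368,712.

$368,712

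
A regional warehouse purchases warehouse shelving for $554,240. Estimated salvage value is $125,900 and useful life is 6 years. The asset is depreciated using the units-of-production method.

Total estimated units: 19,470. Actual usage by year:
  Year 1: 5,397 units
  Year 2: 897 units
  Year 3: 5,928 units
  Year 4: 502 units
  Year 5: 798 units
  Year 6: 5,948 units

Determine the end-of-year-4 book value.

Depreciable base = $554,240 − $125,900 = $428,340.
Rate = $428,340 / 19,470 units = $22 per unit.
Year 1: 5,397 × $22 = $118,734. Book value $435,506.
Year 2: 897 × $22 = $19,734. Book value $415,772.
Year 3: 5,928 × $22 = $130,416. Book value $285,356.
Year 4: 502 × $22 = $11,044. Book value $274,312.

$274,312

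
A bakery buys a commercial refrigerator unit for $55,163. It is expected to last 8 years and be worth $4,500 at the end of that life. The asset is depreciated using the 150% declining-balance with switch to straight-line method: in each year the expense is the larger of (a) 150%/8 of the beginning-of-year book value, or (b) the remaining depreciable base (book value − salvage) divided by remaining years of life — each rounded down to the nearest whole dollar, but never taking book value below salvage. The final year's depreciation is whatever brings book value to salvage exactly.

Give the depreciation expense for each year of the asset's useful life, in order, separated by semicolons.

$10,343; $8,403; $6,828; $5,547; $4,885; $4,885; $4,886; $4,886

Depreciable base = $55,163 − $4,500 = $50,663.
Year 1: DB = ⌊$55,163 × 150%/8⌋ = $10,343; SL = ⌊$50,663/8⌋ = $6,332 → take DB $10,343. Book value $44,820.
Year 2: DB = ⌊$44,820 × 150%/8⌋ = $8,403; SL = ⌊$40,320/7⌋ = $5,760 → take DB $8,403. Book value $36,417.
Year 3: DB = ⌊$36,417 × 150%/8⌋ = $6,828; SL = ⌊$31,917/6⌋ = $5,319 → take DB $6,828. Book value $29,589.
Year 4: DB = ⌊$29,589 × 150%/8⌋ = $5,547; SL = ⌊$25,089/5⌋ = $5,017 → take DB $5,547. Book value $24,042.
Year 5: DB = ⌊$24,042 × 150%/8⌋ = $4,507; SL = ⌊$19,542/4⌋ = $4,885 → take SL $4,885. Book value $19,157.
Year 6: DB = ⌊$19,157 × 150%/8⌋ = $3,591; SL = ⌊$14,657/3⌋ = $4,885 → take SL $4,885. Book value $14,272.
Year 7: DB = ⌊$14,272 × 150%/8⌋ = $2,676; SL = ⌊$9,772/2⌋ = $4,886 → take SL $4,886. Book value $9,386.
Year 8 (final): $9,386 − $4,500 = $4,886. Book value $4,500.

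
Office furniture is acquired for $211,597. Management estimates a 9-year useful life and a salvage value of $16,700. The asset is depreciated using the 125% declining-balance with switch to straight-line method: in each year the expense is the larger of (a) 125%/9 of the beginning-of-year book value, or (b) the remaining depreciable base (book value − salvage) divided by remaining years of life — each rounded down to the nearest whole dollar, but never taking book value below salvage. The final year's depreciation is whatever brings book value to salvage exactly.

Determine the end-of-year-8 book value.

$36,436

Depreciable base = $211,597 − $16,700 = $194,897.
Year 1: DB = ⌊$211,597 × 125%/9⌋ = $29,388; SL = ⌊$194,897/9⌋ = $21,655 → take DB $29,388. Book value $182,209.
Year 2: DB = ⌊$182,209 × 125%/9⌋ = $25,306; SL = ⌊$165,509/8⌋ = $20,688 → take DB $25,306. Book value $156,903.
Year 3: DB = ⌊$156,903 × 125%/9⌋ = $21,792; SL = ⌊$140,203/7⌋ = $20,029 → take DB $21,792. Book value $135,111.
Year 4: DB = ⌊$135,111 × 125%/9⌋ = $18,765; SL = ⌊$118,411/6⌋ = $19,735 → take SL $19,735. Book value $115,376.
Year 5: DB = ⌊$115,376 × 125%/9⌋ = $16,024; SL = ⌊$98,676/5⌋ = $19,735 → take SL $19,735. Book value $95,641.
Year 6: DB = ⌊$95,641 × 125%/9⌋ = $13,283; SL = ⌊$78,941/4⌋ = $19,735 → take SL $19,735. Book value $75,906.
Year 7: DB = ⌊$75,906 × 125%/9⌋ = $10,542; SL = ⌊$59,206/3⌋ = $19,735 → take SL $19,735. Book value $56,171.
Year 8: DB = ⌊$56,171 × 125%/9⌋ = $7,801; SL = ⌊$39,471/2⌋ = $19,735 → take SL $19,735. Book value $36,436.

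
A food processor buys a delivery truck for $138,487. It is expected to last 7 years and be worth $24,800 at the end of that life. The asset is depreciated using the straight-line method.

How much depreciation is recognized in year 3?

Depreciable base = $138,487 − $24,800 = $113,687.
Annual expense = $113,687 / 7 = $16,241.

$16,241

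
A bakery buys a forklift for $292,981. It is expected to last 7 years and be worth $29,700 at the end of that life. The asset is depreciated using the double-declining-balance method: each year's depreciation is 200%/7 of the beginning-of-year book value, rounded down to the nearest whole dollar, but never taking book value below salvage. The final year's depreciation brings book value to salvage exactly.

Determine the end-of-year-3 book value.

$106,773

Depreciable base = $292,981 − $29,700 = $263,281.
Year 1: ⌊$292,981 × 200%/7⌋ = $83,708. Book value $209,273.
Year 2: ⌊$209,273 × 200%/7⌋ = $59,792. Book value $149,481.
Year 3: ⌊$149,481 × 200%/7⌋ = $42,708. Book value $106,773.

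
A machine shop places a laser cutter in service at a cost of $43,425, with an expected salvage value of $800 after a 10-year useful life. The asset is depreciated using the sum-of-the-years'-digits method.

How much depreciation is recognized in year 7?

$3,100

Depreciable base = $43,425 − $800 = $42,625.
Sum of the years' digits = 10+9+8+7+6+5+4+3+2+1 = 55.
Year 1: $42,625 × 10/55 = $7,750. Book value $35,675.
Year 2: $42,625 × 9/55 = $6,975. Book value $28,700.
Year 3: $42,625 × 8/55 = $6,200. Book value $22,500.
Year 4: $42,625 × 7/55 = $5,425. Book value $17,075.
Year 5: $42,625 × 6/55 = $4,650. Book value $12,425.
Year 6: $42,625 × 5/55 = $3,875. Book value $8,550.
Year 7: $42,625 × 4/55 = $3,100. Book value $5,450.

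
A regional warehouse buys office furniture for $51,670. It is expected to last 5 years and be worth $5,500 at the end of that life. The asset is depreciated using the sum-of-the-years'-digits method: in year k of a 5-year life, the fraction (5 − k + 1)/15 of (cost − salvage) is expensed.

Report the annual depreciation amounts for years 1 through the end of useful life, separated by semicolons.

$15,390; $12,312; $9,234; $6,156; $3,078

Depreciable base = $51,670 − $5,500 = $46,170.
Sum of the years' digits = 5+4+3+2+1 = 15.
Year 1: $46,170 × 5/15 = $15,390. Book value $36,280.
Year 2: $46,170 × 4/15 = $12,312. Book value $23,968.
Year 3: $46,170 × 3/15 = $9,234. Book value $14,734.
Year 4: $46,170 × 2/15 = $6,156. Book value $8,578.
Year 5: $46,170 × 1/15 = $3,078. Book value $5,500.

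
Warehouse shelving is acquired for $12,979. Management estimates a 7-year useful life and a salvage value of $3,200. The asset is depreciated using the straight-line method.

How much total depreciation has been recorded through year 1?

$1,397

Depreciable base = $12,979 − $3,200 = $9,779.
Annual expense = $9,779 / 7 = $1,397.
End of year 1: book value $11,582.
Accumulated through year 1 = $12,979 − $11,582 = $1,397.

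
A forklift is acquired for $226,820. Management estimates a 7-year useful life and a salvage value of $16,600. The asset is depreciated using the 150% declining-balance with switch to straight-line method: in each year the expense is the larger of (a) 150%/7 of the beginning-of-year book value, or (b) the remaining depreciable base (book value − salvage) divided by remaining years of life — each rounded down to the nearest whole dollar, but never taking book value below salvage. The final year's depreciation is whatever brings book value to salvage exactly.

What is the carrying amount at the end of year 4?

$86,446

Depreciable base = $226,820 − $16,600 = $210,220.
Year 1: DB = ⌊$226,820 × 150%/7⌋ = $48,604; SL = ⌊$210,220/7⌋ = $30,031 → take DB $48,604. Book value $178,216.
Year 2: DB = ⌊$178,216 × 150%/7⌋ = $38,189; SL = ⌊$161,616/6⌋ = $26,936 → take DB $38,189. Book value $140,027.
Year 3: DB = ⌊$140,027 × 150%/7⌋ = $30,005; SL = ⌊$123,427/5⌋ = $24,685 → take DB $30,005. Book value $110,022.
Year 4: DB = ⌊$110,022 × 150%/7⌋ = $23,576; SL = ⌊$93,422/4⌋ = $23,355 → take DB $23,576. Book value $86,446.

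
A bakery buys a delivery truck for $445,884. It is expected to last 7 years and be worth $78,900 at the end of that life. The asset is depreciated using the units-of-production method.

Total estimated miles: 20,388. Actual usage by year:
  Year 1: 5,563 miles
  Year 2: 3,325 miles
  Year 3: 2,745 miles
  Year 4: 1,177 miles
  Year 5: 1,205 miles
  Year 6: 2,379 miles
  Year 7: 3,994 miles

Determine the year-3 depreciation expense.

$49,410

Depreciable base = $445,884 − $78,900 = $366,984.
Rate = $366,984 / 20,388 miles = $18 per mile.
Year 1: 5,563 × $18 = $100,134. Book value $345,750.
Year 2: 3,325 × $18 = $59,850. Book value $285,900.
Year 3: 2,745 × $18 = $49,410. Book value $236,490.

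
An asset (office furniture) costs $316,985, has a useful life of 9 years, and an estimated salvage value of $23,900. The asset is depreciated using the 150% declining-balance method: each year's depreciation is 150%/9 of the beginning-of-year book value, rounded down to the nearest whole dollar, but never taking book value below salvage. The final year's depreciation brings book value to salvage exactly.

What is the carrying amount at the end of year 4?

$152,869

Depreciable base = $316,985 − $23,900 = $293,085.
Year 1: ⌊$316,985 × 150%/9⌋ = $52,830. Book value $264,155.
Year 2: ⌊$264,155 × 150%/9⌋ = $44,025. Book value $220,130.
Year 3: ⌊$220,130 × 150%/9⌋ = $36,688. Book value $183,442.
Year 4: ⌊$183,442 × 150%/9⌋ = $30,573. Book value $152,869.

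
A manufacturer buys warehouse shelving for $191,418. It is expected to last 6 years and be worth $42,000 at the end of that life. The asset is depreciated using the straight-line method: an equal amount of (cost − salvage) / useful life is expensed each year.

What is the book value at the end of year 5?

Depreciable base = $191,418 − $42,000 = $149,418.
Annual expense = $149,418 / 6 = $24,903.
End of year 1: book value $166,515.
End of year 2: book value $141,612.
End of year 3: book value $116,709.
End of year 4: book value $91,806.
End of year 5: book value $66,903.

$66,903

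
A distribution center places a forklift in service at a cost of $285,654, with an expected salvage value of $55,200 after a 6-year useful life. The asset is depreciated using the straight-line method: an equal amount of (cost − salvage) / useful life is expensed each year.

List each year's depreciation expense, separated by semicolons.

$38,409; $38,409; $38,409; $38,409; $38,409; $38,409

Depreciable base = $285,654 − $55,200 = $230,454.
Annual expense = $230,454 / 6 = $38,409.
End of year 1: book value $247,245.
End of year 2: book value $208,836.
End of year 3: book value $170,427.
End of year 4: book value $132,018.
End of year 5: book value $93,609.
End of year 6: book value $55,200.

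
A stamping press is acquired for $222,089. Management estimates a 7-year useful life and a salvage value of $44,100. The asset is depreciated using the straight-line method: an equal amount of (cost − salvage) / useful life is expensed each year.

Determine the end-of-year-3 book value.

$145,808

Depreciable base = $222,089 − $44,100 = $177,989.
Annual expense = $177,989 / 7 = $25,427.
End of year 1: book value $196,662.
End of year 2: book value $171,235.
End of year 3: book value $145,808.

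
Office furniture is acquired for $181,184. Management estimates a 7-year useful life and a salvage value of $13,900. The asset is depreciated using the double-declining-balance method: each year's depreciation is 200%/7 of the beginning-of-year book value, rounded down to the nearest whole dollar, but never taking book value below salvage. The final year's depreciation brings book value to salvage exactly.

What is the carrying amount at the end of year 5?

Depreciable base = $181,184 − $13,900 = $167,284.
Year 1: ⌊$181,184 × 200%/7⌋ = $51,766. Book value $129,418.
Year 2: ⌊$129,418 × 200%/7⌋ = $36,976. Book value $92,442.
Year 3: ⌊$92,442 × 200%/7⌋ = $26,412. Book value $66,030.
Year 4: ⌊$66,030 × 200%/7⌋ = $18,865. Book value $47,165.
Year 5: ⌊$47,165 × 200%/7⌋ = $13,475. Book value $33,690.

$33,690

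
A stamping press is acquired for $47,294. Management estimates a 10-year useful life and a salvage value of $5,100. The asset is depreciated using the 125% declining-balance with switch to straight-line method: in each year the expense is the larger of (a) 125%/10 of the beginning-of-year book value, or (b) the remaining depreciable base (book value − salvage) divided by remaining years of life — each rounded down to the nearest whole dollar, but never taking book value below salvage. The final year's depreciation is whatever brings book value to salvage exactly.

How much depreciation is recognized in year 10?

Depreciable base = $47,294 − $5,100 = $42,194.
Year 1: DB = ⌊$47,294 × 125%/10⌋ = $5,911; SL = ⌊$42,194/10⌋ = $4,219 → take DB $5,911. Book value $41,383.
Year 2: DB = ⌊$41,383 × 125%/10⌋ = $5,172; SL = ⌊$36,283/9⌋ = $4,031 → take DB $5,172. Book value $36,211.
Year 3: DB = ⌊$36,211 × 125%/10⌋ = $4,526; SL = ⌊$31,111/8⌋ = $3,888 → take DB $4,526. Book value $31,685.
Year 4: DB = ⌊$31,685 × 125%/10⌋ = $3,960; SL = ⌊$26,585/7⌋ = $3,797 → take DB $3,960. Book value $27,725.
Year 5: DB = ⌊$27,725 × 125%/10⌋ = $3,465; SL = ⌊$22,625/6⌋ = $3,770 → take SL $3,770. Book value $23,955.
Year 6: DB = ⌊$23,955 × 125%/10⌋ = $2,994; SL = ⌊$18,855/5⌋ = $3,771 → take SL $3,771. Book value $20,184.
Year 7: DB = ⌊$20,184 × 125%/10⌋ = $2,523; SL = ⌊$15,084/4⌋ = $3,771 → take SL $3,771. Book value $16,413.
Year 8: DB = ⌊$16,413 × 125%/10⌋ = $2,051; SL = ⌊$11,313/3⌋ = $3,771 → take SL $3,771. Book value $12,642.
Year 9: DB = ⌊$12,642 × 125%/10⌋ = $1,580; SL = ⌊$7,542/2⌋ = $3,771 → take SL $3,771. Book value $8,871.
Year 10 (final): $8,871 − $5,100 = $3,771. Book value $5,100.

$3,771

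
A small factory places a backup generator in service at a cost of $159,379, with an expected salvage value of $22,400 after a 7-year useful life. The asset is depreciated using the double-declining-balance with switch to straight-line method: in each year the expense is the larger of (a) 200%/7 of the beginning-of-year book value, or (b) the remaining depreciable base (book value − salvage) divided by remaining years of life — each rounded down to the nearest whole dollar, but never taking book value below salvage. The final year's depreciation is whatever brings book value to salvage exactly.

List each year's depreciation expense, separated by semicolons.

$45,536; $32,526; $23,233; $16,595; $11,854; $7,235; $0

Depreciable base = $159,379 − $22,400 = $136,979.
Year 1: DB = ⌊$159,379 × 200%/7⌋ = $45,536; SL = ⌊$136,979/7⌋ = $19,568 → take DB $45,536. Book value $113,843.
Year 2: DB = ⌊$113,843 × 200%/7⌋ = $32,526; SL = ⌊$91,443/6⌋ = $15,240 → take DB $32,526. Book value $81,317.
Year 3: DB = ⌊$81,317 × 200%/7⌋ = $23,233; SL = ⌊$58,917/5⌋ = $11,783 → take DB $23,233. Book value $58,084.
Year 4: DB = ⌊$58,084 × 200%/7⌋ = $16,595; SL = ⌊$35,684/4⌋ = $8,921 → take DB $16,595. Book value $41,489.
Year 5: DB = ⌊$41,489 × 200%/7⌋ = $11,854; SL = ⌊$19,089/3⌋ = $6,363 → take DB $11,854. Book value $29,635.
Year 6: DB = ⌊$29,635 × 200%/7⌋ = $8,467; SL = ⌊$7,235/2⌋ = $3,617 → take DB $8,467, capped at $7,235. Book value $22,400.
Year 7 (final): $22,400 − $22,400 = $0. Book value $22,400.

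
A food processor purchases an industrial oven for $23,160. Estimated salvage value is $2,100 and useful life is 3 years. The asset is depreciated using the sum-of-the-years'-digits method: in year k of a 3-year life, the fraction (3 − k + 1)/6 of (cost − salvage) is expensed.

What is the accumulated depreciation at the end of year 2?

Depreciable base = $23,160 − $2,100 = $21,060.
Sum of the years' digits = 3+2+1 = 6.
Year 1: $21,060 × 3/6 = $10,530. Book value $12,630.
Year 2: $21,060 × 2/6 = $7,020. Book value $5,610.
Accumulated through year 2 = $23,160 − $5,610 = $17,550.

$17,550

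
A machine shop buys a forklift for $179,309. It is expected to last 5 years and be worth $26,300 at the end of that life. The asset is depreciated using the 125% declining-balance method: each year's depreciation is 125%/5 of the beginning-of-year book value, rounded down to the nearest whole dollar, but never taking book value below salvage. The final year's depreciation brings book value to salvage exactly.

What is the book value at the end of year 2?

$100,862

Depreciable base = $179,309 − $26,300 = $153,009.
Year 1: ⌊$179,309 × 125%/5⌋ = $44,827. Book value $134,482.
Year 2: ⌊$134,482 × 125%/5⌋ = $33,620. Book value $100,862.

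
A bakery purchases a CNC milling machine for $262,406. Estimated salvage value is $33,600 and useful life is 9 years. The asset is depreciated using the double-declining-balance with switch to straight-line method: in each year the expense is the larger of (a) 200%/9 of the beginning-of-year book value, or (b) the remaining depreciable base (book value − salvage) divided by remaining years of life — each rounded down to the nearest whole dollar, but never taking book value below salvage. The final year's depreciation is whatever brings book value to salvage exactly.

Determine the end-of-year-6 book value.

Depreciable base = $262,406 − $33,600 = $228,806.
Year 1: DB = ⌊$262,406 × 200%/9⌋ = $58,312; SL = ⌊$228,806/9⌋ = $25,422 → take DB $58,312. Book value $204,094.
Year 2: DB = ⌊$204,094 × 200%/9⌋ = $45,354; SL = ⌊$170,494/8⌋ = $21,311 → take DB $45,354. Book value $158,740.
Year 3: DB = ⌊$158,740 × 200%/9⌋ = $35,275; SL = ⌊$125,140/7⌋ = $17,877 → take DB $35,275. Book value $123,465.
Year 4: DB = ⌊$123,465 × 200%/9⌋ = $27,436; SL = ⌊$89,865/6⌋ = $14,977 → take DB $27,436. Book value $96,029.
Year 5: DB = ⌊$96,029 × 200%/9⌋ = $21,339; SL = ⌊$62,429/5⌋ = $12,485 → take DB $21,339. Book value $74,690.
Year 6: DB = ⌊$74,690 × 200%/9⌋ = $16,597; SL = ⌊$41,090/4⌋ = $10,272 → take DB $16,597. Book value $58,093.

$58,093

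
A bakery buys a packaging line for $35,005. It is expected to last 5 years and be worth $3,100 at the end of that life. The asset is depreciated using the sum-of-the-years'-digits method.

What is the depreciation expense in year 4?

$4,254

Depreciable base = $35,005 − $3,100 = $31,905.
Sum of the years' digits = 5+4+3+2+1 = 15.
Year 1: $31,905 × 5/15 = $10,635. Book value $24,370.
Year 2: $31,905 × 4/15 = $8,508. Book value $15,862.
Year 3: $31,905 × 3/15 = $6,381. Book value $9,481.
Year 4: $31,905 × 2/15 = $4,254. Book value $5,227.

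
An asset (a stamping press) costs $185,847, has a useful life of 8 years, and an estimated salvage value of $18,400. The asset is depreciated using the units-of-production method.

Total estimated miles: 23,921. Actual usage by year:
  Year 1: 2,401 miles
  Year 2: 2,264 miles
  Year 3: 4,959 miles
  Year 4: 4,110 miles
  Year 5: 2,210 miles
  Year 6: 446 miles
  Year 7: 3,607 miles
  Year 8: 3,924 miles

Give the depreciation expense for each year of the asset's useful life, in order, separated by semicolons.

Depreciable base = $185,847 − $18,400 = $167,447.
Rate = $167,447 / 23,921 miles = $7 per mile.
Year 1: 2,401 × $7 = $16,807. Book value $169,040.
Year 2: 2,264 × $7 = $15,848. Book value $153,192.
Year 3: 4,959 × $7 = $34,713. Book value $118,479.
Year 4: 4,110 × $7 = $28,770. Book value $89,709.
Year 5: 2,210 × $7 = $15,470. Book value $74,239.
Year 6: 446 × $7 = $3,122. Book value $71,117.
Year 7: 3,607 × $7 = $25,249. Book value $45,868.
Year 8: 3,924 × $7 = $27,468. Book value $18,400.

$16,807; $15,848; $34,713; $28,770; $15,470; $3,122; $25,249; $27,468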